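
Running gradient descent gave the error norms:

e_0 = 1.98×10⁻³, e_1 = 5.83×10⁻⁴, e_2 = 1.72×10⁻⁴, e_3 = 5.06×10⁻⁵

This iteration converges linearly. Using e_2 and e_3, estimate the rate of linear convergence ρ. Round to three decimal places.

ρ ≈ e_3/e_2 = 5.06×10⁻⁵/1.72×10⁻⁴ = 0.29419

0.294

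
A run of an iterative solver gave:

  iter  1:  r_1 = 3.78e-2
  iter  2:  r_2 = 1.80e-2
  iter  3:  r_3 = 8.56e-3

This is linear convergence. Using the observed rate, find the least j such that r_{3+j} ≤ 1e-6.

13

Rate ρ ≈ r_3/r_2 = 8.56e-3/1.80e-2 = 0.4756.
After j more steps, r_{3+j} ≈ 8.56e-3·ρ^j; need ρ^j ≤ 1e-6/8.56e-3 = 0.000116822.
j ≥ ln(0.000116822)/ln(0.4756) = -9.0549/-0.74318 = 12.184.
So 13 more iterations are needed.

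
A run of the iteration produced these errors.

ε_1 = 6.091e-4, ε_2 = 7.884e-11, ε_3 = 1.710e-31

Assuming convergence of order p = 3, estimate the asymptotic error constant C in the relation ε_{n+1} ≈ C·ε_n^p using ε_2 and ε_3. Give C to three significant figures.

C ≈ ε_3 / ε_2^3
  = 1.710e-31 / (7.884e-11)^3
  = 1.710e-31 / 4.90049e-31 ≈ 0.34894

0.349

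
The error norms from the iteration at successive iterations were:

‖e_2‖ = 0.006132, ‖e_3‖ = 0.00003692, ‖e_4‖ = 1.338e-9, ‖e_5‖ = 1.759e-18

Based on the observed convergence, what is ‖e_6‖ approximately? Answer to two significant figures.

First estimate the order: p ≈ ln(‖e_5‖/‖e_4‖) / ln(‖e_4‖/‖e_3‖) = ln(1.759e-18/1.338e-9)/ln(1.338e-9/0.00003692) = ln(1.31465e-09)/ln(3.62405e-05) ≈ 1.9999.
Then ‖e_6‖ ≈ ‖e_5‖·(‖e_5‖/‖e_4‖)^p = 1.759e-18·(1.31465e-09)^1.9999 = 1.759e-18·1.73184e-18 ≈ 3.046e-36.

3.0e-36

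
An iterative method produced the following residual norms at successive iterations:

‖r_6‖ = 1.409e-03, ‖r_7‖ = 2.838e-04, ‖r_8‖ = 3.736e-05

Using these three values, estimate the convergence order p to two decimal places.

1.27

p ≈ ln(‖r_8‖/‖r_7‖) / ln(‖r_7‖/‖r_6‖)
  = ln(3.736e-05/2.838e-04) / ln(2.838e-04/1.409e-03)
  = ln(0.131642) / ln(0.201419)
  = -2.02767 / -1.60237 ≈ 1.26542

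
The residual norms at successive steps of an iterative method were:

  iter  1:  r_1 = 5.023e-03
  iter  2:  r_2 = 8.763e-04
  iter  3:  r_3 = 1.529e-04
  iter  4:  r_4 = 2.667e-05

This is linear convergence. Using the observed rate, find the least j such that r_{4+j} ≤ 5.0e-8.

4

Rate ρ ≈ r_4/r_3 = 2.667e-05/1.529e-04 = 0.1744.
After j more steps, r_{4+j} ≈ 2.667e-05·ρ^j; need ρ^j ≤ 5.0e-8/2.667e-05 = 0.00187477.
j ≥ ln(0.00187477)/ln(0.1744) = -6.2793/-1.74640 = 3.596.
So 4 more iterations are needed.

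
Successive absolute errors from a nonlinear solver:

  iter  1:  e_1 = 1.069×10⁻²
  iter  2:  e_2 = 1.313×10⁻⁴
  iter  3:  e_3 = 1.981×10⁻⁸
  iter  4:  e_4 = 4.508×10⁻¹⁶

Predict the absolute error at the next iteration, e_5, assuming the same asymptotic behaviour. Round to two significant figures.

First estimate the order: p ≈ ln(e_4/e_3) / ln(e_3/e_2) = ln(4.508×10⁻¹⁶/1.981×10⁻⁸)/ln(1.981×10⁻⁸/1.313×10⁻⁴) = ln(2.27562e-08)/ln(0.000150876) ≈ 2.0000.
Then e_5 ≈ e_4·(e_4/e_3)^p = 4.508×10⁻¹⁶·(2.27562e-08)^2.0000 = 4.508×10⁻¹⁶·5.17845e-16 ≈ 2.334e-31.

2.3e-31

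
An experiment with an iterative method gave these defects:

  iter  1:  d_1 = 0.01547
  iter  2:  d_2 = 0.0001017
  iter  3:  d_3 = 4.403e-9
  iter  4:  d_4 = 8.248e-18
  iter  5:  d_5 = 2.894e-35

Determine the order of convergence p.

2

Consecutive ratios: d_5/d_4 = 2.894e-35/8.248e-18 = 3.50873e-18, d_4/d_3 = 8.248e-18/4.403e-9 = 1.87327e-09.
p ≈ ln(3.50873e-18)/ln(1.87327e-09) = -40.1913/-20.0956 ≈ 2.00.
So the convergence is quadratic (order 2).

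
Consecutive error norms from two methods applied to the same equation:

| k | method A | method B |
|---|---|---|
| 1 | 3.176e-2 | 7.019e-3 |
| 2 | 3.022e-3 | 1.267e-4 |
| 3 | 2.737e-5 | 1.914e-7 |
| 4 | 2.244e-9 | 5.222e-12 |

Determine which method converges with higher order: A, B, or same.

A

Method A: p ≈ ln(2.244e-9/2.737e-5)/ln(2.737e-5/3.022e-3) ≈ 2.00.
Method B: p ≈ ln(5.222e-12/1.914e-7)/ln(1.914e-7/1.267e-4) ≈ 1.62.
Method A has the higher order (≈2.0 vs ≈1.6).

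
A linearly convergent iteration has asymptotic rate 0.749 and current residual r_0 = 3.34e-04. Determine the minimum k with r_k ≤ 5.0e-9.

39

After k steps, r_k ≈ 3.34e-04·0.749^k.
Need 0.749^k ≤ 5.0e-9/3.34e-04 = 1.49701e-05.
k ≥ ln(1.49701e-05)/ln(0.749) = -11.1095/-0.28902 = 38.439.
Smallest integer k = 39.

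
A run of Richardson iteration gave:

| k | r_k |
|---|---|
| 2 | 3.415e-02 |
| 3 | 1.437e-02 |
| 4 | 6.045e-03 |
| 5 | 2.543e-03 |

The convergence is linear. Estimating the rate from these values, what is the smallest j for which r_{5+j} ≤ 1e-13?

28

Rate ρ ≈ r_5/r_4 = 2.543e-03/6.045e-03 = 0.4207.
After j more steps, r_{5+j} ≈ 2.543e-03·ρ^j; need ρ^j ≤ 1e-13/2.543e-03 = 3.93236e-11.
j ≥ ln(3.93236e-11)/ln(0.4207) = -23.9592/-0.86584 = 27.672.
So 28 more iterations are needed.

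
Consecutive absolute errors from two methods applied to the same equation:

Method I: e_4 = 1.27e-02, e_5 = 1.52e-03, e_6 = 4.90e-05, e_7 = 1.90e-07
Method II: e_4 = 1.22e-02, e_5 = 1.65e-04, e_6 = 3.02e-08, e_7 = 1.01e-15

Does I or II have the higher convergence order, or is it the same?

II

Method I: p ≈ ln(1.90e-07/4.90e-05)/ln(4.90e-05/1.52e-03) ≈ 1.62.
Method II: p ≈ ln(1.01e-15/3.02e-08)/ln(3.02e-08/1.65e-04) ≈ 2.00.
Method II has the higher order (≈2.0 vs ≈1.6).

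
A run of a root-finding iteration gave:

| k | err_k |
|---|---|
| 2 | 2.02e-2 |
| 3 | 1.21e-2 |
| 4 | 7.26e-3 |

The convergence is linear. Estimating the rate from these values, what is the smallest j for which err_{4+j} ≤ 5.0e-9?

28

Rate ρ ≈ err_4/err_3 = 7.26e-3/1.21e-2 = 0.6000.
After j more steps, err_{4+j} ≈ 7.26e-3·ρ^j; need ρ^j ≤ 5.0e-9/7.26e-3 = 6.88705e-07.
j ≥ ln(6.88705e-07)/ln(0.6000) = -14.1885/-0.51083 = 27.775.
So 28 more iterations are needed.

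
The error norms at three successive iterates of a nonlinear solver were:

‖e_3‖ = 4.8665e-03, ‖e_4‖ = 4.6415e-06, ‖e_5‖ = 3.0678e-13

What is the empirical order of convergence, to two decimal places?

2.38

p ≈ ln(‖e_5‖/‖e_4‖) / ln(‖e_4‖/‖e_3‖)
  = ln(3.0678e-13/4.6415e-06) / ln(4.6415e-06/4.8665e-03)
  = ln(6.6095e-08) / ln(0.000953766)
  = -16.53217 / -6.95509 ≈ 2.37699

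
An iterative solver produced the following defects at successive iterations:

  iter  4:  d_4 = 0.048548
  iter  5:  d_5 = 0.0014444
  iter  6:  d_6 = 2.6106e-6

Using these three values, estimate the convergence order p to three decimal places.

p ≈ ln(d_6/d_5) / ln(d_5/d_4)
  = ln(2.6106e-6/0.0014444) / ln(0.0014444/0.048548)
  = ln(0.00180739) / ln(0.029752)
  = -6.315871 / -3.514859 ≈ 1.796906

1.797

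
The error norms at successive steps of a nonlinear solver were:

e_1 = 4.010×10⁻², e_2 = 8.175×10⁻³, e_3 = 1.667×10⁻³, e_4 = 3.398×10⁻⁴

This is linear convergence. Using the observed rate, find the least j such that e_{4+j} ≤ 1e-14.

16

Rate ρ ≈ e_4/e_3 = 3.398×10⁻⁴/1.667×10⁻³ = 0.2038.
After j more steps, e_{4+j} ≈ 3.398×10⁻⁴·ρ^j; need ρ^j ≤ 1e-14/3.398×10⁻⁴ = 2.94291e-11.
j ≥ ln(2.94291e-11)/ln(0.2038) = -24.2490/-1.59062 = 15.245.
So 16 more iterations are needed.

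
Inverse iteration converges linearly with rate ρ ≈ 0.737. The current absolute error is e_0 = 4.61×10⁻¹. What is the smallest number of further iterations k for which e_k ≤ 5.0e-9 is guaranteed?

After k steps, e_k ≈ 4.61×10⁻¹·0.737^k.
Need 0.737^k ≤ 5.0e-9/4.61×10⁻¹ = 1.0846e-08.
k ≥ ln(1.0846e-08)/ln(0.737) = -18.3395/-0.30517 = 60.096.
Smallest integer k = 61.

61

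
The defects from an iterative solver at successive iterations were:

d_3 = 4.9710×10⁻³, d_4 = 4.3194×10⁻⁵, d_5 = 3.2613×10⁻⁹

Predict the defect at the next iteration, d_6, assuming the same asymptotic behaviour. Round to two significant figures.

First estimate the order: p ≈ ln(d_5/d_4) / ln(d_4/d_3) = ln(3.2613×10⁻⁹/4.3194×10⁻⁵)/ln(4.3194×10⁻⁵/4.9710×10⁻³) = ln(7.55035e-05)/ln(0.0086892) ≈ 2.0000.
Then d_6 ≈ d_5·(d_5/d_4)^p = 3.2613×10⁻⁹·(7.55035e-05)^2.0000 = 3.2613×10⁻⁹·5.70078e-09 ≈ 1.859e-17.

1.9e-17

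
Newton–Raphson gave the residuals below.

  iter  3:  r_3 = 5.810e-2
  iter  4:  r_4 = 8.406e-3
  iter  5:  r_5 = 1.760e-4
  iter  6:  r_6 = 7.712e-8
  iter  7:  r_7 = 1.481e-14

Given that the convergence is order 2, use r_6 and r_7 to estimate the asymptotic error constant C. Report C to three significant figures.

2.49

C ≈ r_7 / r_6^2
  = 1.481e-14 / (7.712e-8)^2
  = 1.481e-14 / 5.94749e-15 ≈ 2.4901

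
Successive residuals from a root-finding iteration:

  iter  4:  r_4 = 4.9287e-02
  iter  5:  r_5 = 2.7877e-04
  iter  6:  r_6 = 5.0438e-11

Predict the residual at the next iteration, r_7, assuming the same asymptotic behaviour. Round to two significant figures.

3.0e-31

First estimate the order: p ≈ ln(r_6/r_5) / ln(r_5/r_4) = ln(5.0438e-11/2.7877e-04)/ln(2.7877e-04/4.9287e-02) = ln(1.80931e-07)/ln(0.00565606) ≈ 3.0000.
Then r_7 ≈ r_6·(r_6/r_5)^p = 5.0438e-11·(1.80931e-07)^3.0000 = 5.0438e-11·5.92296e-21 ≈ 2.987e-31.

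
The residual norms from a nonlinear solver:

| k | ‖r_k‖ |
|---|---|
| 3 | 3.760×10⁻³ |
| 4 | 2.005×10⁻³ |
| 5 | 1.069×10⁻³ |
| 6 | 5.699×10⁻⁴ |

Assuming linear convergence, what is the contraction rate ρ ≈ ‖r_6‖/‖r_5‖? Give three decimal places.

0.533

ρ ≈ ‖r_6‖/‖r_5‖ = 5.699×10⁻⁴/1.069×10⁻³ = 0.53312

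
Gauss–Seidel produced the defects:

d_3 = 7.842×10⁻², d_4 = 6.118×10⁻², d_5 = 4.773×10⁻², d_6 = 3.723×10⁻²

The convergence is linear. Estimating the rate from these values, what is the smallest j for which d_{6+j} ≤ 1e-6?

43

Rate ρ ≈ d_6/d_5 = 3.723×10⁻²/4.773×10⁻² = 0.7800.
After j more steps, d_{6+j} ≈ 3.723×10⁻²·ρ^j; need ρ^j ≤ 1e-6/3.723×10⁻² = 2.68601e-05.
j ≥ ln(2.68601e-05)/ln(0.7800) = -10.5249/-0.24846 = 42.361.
So 43 more iterations are needed.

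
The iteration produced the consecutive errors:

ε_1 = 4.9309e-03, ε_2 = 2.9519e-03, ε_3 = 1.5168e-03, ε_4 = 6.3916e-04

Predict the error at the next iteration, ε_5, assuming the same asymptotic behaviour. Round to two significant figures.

First estimate the order: p ≈ ln(ε_4/ε_3) / ln(ε_3/ε_2) = ln(6.3916e-04/1.5168e-03)/ln(1.5168e-03/2.9519e-03) = ln(0.421387)/ln(0.513839) ≈ 1.2979.
Then ε_5 ≈ ε_4·(ε_4/ε_3)^p = 6.3916e-04·(0.421387)^1.2979 = 6.3916e-04·0.325742 ≈ 0.0002082.

2.1e-4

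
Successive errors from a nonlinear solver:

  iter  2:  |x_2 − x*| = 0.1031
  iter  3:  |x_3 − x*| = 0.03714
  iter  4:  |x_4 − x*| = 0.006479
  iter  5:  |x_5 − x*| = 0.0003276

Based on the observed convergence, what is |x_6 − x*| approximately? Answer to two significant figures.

First estimate the order: p ≈ ln(|x_5 − x*|/|x_4 − x*|) / ln(|x_4 − x*|/|x_3 − x*|) = ln(0.0003276/0.006479)/ln(0.006479/0.03714) = ln(0.0505634)/ln(0.174448) ≈ 1.7092.
Then |x_6 − x*| ≈ |x_5 − x*|·(|x_5 − x*|/|x_4 − x*|)^p = 0.0003276·(0.0505634)^1.7092 = 0.0003276·0.00608971 ≈ 1.995e-06.

2.0e-6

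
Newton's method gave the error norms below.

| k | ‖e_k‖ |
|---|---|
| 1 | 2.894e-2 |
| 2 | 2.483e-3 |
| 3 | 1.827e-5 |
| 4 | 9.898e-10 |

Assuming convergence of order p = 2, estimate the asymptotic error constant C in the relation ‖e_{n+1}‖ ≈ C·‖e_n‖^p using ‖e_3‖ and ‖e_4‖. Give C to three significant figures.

2.97

C ≈ ‖e_4‖ / ‖e_3‖^2
  = 9.898e-10 / (1.827e-5)^2
  = 9.898e-10 / 3.33793e-10 ≈ 2.9653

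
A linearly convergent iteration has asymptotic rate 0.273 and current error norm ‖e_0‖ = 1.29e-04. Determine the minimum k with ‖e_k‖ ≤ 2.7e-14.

18

After k steps, ‖e_k‖ ≈ 1.29e-04·0.273^k.
Need 0.273^k ≤ 2.7e-14/1.29e-04 = 2.09302e-10.
k ≥ ln(2.09302e-10)/ln(0.273) = -22.2872/-1.29828 = 17.167.
Smallest integer k = 18.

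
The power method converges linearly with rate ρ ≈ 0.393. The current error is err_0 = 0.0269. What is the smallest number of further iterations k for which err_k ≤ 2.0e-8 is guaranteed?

16

After k steps, err_k ≈ 0.0269·0.393^k.
Need 0.393^k ≤ 2.0e-8/0.0269 = 7.43494e-07.
k ≥ ln(7.43494e-07)/ln(0.393) = -14.1119/-0.93395 = 15.110.
Smallest integer k = 16.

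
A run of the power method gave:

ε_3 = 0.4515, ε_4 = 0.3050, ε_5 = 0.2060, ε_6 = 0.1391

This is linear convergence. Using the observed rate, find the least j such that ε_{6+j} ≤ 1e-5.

Rate ρ ≈ ε_6/ε_5 = 0.1391/0.2060 = 0.6752.
After j more steps, ε_{6+j} ≈ 0.1391·ρ^j; need ρ^j ≤ 1e-5/0.1391 = 7.18907e-05.
j ≥ ln(7.18907e-05)/ln(0.6752) = -9.5404/-0.39275 = 24.291.
So 25 more iterations are needed.

25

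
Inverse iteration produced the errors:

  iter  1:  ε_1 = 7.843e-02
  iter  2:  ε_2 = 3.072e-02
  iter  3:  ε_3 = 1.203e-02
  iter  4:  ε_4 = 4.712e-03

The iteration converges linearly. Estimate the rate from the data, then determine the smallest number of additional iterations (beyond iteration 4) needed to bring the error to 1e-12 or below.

24

Rate ρ ≈ ε_4/ε_3 = 4.712e-03/1.203e-02 = 0.3917.
After j more steps, ε_{4+j} ≈ 4.712e-03·ρ^j; need ρ^j ≤ 1e-12/4.712e-03 = 2.12224e-10.
j ≥ ln(2.12224e-10)/ln(0.3917) = -22.2734/-0.93726 = 23.764.
So 24 more iterations are needed.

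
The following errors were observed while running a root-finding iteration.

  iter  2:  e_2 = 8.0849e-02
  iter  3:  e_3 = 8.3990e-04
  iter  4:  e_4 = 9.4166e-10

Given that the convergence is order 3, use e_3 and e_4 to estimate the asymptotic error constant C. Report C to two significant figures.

C ≈ e_4 / e_3^3
  = 9.4166e-10 / (8.3990e-04)^3
  = 9.4166e-10 / 5.92492e-10 ≈ 1.5893

1.6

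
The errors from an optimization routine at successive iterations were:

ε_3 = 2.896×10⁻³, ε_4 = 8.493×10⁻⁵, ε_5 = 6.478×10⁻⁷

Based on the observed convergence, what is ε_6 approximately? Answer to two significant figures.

7.7e-10

First estimate the order: p ≈ ln(ε_5/ε_4) / ln(ε_4/ε_3) = ln(6.478×10⁻⁷/8.493×10⁻⁵)/ln(8.493×10⁻⁵/2.896×10⁻³) = ln(0.00762746)/ln(0.0293267) ≈ 1.3816.
Then ε_6 ≈ ε_5·(ε_5/ε_4)^p = 6.478×10⁻⁷·(0.00762746)^1.3816 = 6.478×10⁻⁷·0.00118658 ≈ 7.687e-10.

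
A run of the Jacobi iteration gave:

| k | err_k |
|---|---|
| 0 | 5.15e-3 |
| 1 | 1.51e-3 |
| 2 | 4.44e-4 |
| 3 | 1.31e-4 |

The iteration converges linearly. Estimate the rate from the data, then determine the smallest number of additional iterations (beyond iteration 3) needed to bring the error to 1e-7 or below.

Rate ρ ≈ err_3/err_2 = 1.31e-4/4.44e-4 = 0.2950.
After j more steps, err_{3+j} ≈ 1.31e-4·ρ^j; need ρ^j ≤ 1e-7/1.31e-4 = 0.000763359.
j ≥ ln(0.000763359)/ln(0.2950) = -7.1778/-1.22078 = 5.880.
So 6 more iterations are needed.

6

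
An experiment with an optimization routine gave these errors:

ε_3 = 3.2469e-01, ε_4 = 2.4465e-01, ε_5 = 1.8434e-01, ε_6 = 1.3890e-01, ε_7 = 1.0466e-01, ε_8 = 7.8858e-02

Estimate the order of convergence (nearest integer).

Consecutive ratios: ε_8/ε_7 = 7.8858e-02/1.0466e-01 = 0.753468, ε_7/ε_6 = 1.0466e-01/1.3890e-01 = 0.753492.
p ≈ ln(0.753468)/ln(0.753492) = -0.2831/-0.2830 ≈ 1.00.
So the convergence is linear (order 1).

1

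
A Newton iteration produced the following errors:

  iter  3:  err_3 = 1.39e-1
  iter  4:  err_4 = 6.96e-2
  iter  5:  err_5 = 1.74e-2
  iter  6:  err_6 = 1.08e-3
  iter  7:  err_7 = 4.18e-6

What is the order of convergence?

Consecutive ratios: err_7/err_6 = 4.18e-6/1.08e-3 = 0.00387037, err_6/err_5 = 1.08e-3/1.74e-2 = 0.062069.
p ≈ ln(0.00387037)/ln(0.062069) = -5.5544/-2.7795 ≈ 2.00.
So the convergence is quadratic (order 2).

2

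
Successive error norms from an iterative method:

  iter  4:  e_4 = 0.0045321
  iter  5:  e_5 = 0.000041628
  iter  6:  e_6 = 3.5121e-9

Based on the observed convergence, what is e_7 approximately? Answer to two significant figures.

First estimate the order: p ≈ ln(e_6/e_5) / ln(e_5/e_4) = ln(3.5121e-9/0.000041628)/ln(0.000041628/0.0045321) = ln(8.43687e-05)/ln(0.00918515) ≈ 2.0000.
Then e_7 ≈ e_6·(e_6/e_5)^p = 3.5121e-9·(8.43687e-05)^2.0000 = 3.5121e-9·7.11808e-09 ≈ 2.5e-17.

2.5e-17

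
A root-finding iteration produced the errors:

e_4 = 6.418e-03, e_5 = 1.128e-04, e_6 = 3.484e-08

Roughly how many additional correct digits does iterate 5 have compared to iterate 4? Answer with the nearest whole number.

2

Digits gained ≈ log₁₀(e_4/e_5) = log₁₀(6.418e-03/1.128e-04) = log₁₀(56.8972) ≈ 1.755.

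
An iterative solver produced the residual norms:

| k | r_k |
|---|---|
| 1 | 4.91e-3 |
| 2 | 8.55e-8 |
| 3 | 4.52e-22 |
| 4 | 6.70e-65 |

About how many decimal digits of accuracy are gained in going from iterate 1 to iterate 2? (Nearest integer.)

Digits gained ≈ log₁₀(r_1/r_2) = log₁₀(4.91e-3/8.55e-8) = log₁₀(57426.9) ≈ 4.759.

5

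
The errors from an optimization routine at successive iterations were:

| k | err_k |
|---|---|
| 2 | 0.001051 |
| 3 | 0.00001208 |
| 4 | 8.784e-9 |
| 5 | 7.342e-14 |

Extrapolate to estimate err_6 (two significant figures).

4.5e-22

First estimate the order: p ≈ ln(err_5/err_4) / ln(err_4/err_3) = ln(7.342e-14/8.784e-9)/ln(8.784e-9/0.00001208) = ln(8.35838e-06)/ln(0.000727152) ≈ 1.6180.
Then err_6 ≈ err_5·(err_5/err_4)^p = 7.342e-14·(8.35838e-06)^1.6180 = 7.342e-14·6.08126e-09 ≈ 4.465e-22.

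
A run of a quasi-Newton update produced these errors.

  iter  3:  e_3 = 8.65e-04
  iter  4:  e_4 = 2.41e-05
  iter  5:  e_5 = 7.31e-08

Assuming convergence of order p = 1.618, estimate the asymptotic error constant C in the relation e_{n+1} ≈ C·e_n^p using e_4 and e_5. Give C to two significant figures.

2.2

C ≈ e_5 / e_4^1.618
  = 7.31e-08 / (2.41e-05)^1.618
  = 7.31e-08 / 3.37368e-08 ≈ 2.1668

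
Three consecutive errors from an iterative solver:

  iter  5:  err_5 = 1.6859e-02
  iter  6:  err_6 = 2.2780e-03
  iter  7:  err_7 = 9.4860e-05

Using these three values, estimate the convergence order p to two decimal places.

1.59

p ≈ ln(err_7/err_6) / ln(err_6/err_5)
  = ln(9.4860e-05/2.2780e-03) / ln(2.2780e-03/1.6859e-02)
  = ln(0.0416418) / ln(0.135121)
  = -3.17865 / -2.00158 ≈ 1.58807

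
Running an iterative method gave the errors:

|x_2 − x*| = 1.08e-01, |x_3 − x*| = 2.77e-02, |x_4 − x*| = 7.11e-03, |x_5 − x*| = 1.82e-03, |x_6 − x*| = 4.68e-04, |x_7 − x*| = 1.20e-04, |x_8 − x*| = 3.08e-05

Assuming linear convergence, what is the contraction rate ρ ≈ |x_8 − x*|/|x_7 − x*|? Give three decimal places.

ρ ≈ |x_8 − x*|/|x_7 − x*| = 3.08e-05/1.20e-04 = 0.25667

0.257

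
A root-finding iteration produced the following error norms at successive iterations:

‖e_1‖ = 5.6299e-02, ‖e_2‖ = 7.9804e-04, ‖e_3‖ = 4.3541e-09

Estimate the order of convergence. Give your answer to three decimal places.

p ≈ ln(‖e_3‖/‖e_2‖) / ln(‖e_2‖/‖e_1‖)
  = ln(4.3541e-09/7.9804e-04) / ln(7.9804e-04/5.6299e-02)
  = ln(5.45599e-06) / ln(0.014175)
  = -12.118796 / -4.256275 ≈ 2.847277

2.847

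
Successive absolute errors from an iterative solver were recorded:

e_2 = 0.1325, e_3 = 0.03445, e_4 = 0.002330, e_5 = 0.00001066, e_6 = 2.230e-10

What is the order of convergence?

2

Consecutive ratios: e_6/e_5 = 2.230e-10/0.00001066 = 2.09193e-05, e_5/e_4 = 0.00001066/0.002330 = 0.00457511.
p ≈ ln(2.09193e-05)/ln(0.00457511) = -10.7748/-5.3871 ≈ 2.00.
So the convergence is quadratic (order 2).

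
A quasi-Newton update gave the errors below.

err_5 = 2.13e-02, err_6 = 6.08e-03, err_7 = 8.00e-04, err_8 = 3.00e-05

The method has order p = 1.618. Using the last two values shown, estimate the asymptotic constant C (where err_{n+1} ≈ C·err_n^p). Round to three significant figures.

3.08

C ≈ err_8 / err_7^1.618
  = 3.00e-05 / (8.00e-04)^1.618
  = 3.00e-05 / 9.75438e-06 ≈ 3.0755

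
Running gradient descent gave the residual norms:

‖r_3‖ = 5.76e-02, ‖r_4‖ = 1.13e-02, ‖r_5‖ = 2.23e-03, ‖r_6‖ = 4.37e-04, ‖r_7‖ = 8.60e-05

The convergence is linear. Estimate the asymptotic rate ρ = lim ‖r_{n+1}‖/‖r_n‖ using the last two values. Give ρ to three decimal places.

0.197

ρ ≈ ‖r_7‖/‖r_6‖ = 8.60e-05/4.37e-04 = 0.19680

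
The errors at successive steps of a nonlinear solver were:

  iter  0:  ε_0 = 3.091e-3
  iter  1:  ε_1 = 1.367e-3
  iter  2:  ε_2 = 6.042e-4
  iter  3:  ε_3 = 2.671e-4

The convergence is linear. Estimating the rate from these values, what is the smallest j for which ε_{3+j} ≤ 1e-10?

Rate ρ ≈ ε_3/ε_2 = 2.671e-4/6.042e-4 = 0.4421.
After j more steps, ε_{3+j} ≈ 2.671e-4·ρ^j; need ρ^j ≤ 1e-10/2.671e-4 = 3.74392e-07.
j ≥ ln(3.74392e-07)/ln(0.4421) = -14.7980/-0.81622 = 18.130.
So 19 more iterations are needed.

19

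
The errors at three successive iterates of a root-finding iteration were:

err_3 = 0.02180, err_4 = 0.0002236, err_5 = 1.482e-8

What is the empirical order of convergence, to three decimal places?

2.101

p ≈ ln(err_5/err_4) / ln(err_4/err_3)
  = ln(1.482e-8/0.0002236) / ln(0.0002236/0.02180)
  = ln(6.62791e-05) / ln(0.0102569)
  = -9.621636 / -4.579805 ≈ 2.100883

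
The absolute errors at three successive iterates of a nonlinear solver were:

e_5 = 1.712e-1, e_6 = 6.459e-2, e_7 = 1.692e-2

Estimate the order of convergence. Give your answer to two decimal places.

p ≈ ln(e_7/e_6) / ln(e_6/e_5)
  = ln(1.692e-2/6.459e-2) / ln(6.459e-2/1.712e-1)
  = ln(0.26196) / ln(0.377278)
  = -1.33956 / -0.97477 ≈ 1.37423

1.37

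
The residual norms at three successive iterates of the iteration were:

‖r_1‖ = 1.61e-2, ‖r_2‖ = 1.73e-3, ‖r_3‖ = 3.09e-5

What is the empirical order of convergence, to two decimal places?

1.80

p ≈ ln(‖r_3‖/‖r_2‖) / ln(‖r_2‖/‖r_1‖)
  = ln(3.09e-5/1.73e-3) / ln(1.73e-3/1.61e-2)
  = ln(0.0178613) / ln(0.107453)
  = -4.02512 / -2.23070 ≈ 1.80442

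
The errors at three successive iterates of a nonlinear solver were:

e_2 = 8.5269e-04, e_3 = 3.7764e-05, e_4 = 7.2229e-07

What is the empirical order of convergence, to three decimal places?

1.269

p ≈ ln(e_4/e_3) / ln(e_3/e_2)
  = ln(7.2229e-07/3.7764e-05) / ln(3.7764e-05/8.5269e-04)
  = ln(0.0191264) / ln(0.0442881)
  = -3.956686 / -3.117039 ≈ 1.269373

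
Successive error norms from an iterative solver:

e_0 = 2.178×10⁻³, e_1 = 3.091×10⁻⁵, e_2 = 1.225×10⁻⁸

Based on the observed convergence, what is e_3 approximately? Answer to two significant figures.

6.7e-15

First estimate the order: p ≈ ln(e_2/e_1) / ln(e_1/e_0) = ln(1.225×10⁻⁸/3.091×10⁻⁵)/ln(3.091×10⁻⁵/2.178×10⁻³) = ln(0.000396312)/ln(0.0141919) ≈ 1.8409.
Then e_3 ≈ e_2·(e_2/e_1)^p = 1.225×10⁻⁸·(0.000396312)^1.8409 = 1.225×10⁻⁸·5.46169e-07 ≈ 6.691e-15.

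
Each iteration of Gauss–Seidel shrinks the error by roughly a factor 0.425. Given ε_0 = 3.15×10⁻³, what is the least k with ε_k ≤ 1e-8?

15

After k steps, ε_k ≈ 3.15×10⁻³·0.425^k.
Need 0.425^k ≤ 1e-8/3.15×10⁻³ = 3.1746e-06.
k ≥ ln(3.1746e-06)/ln(0.425) = -12.6603/-0.85567 = 14.796.
Smallest integer k = 15.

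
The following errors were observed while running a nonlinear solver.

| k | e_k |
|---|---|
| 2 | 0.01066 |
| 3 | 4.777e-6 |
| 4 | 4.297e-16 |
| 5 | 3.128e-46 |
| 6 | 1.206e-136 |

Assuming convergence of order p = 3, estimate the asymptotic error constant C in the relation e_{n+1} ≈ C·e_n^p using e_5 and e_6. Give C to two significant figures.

3.9

C ≈ e_6 / e_5^3
  = 1.206e-136 / (3.128e-46)^3
  = 1.206e-136 / 3.06056e-137 ≈ 3.9405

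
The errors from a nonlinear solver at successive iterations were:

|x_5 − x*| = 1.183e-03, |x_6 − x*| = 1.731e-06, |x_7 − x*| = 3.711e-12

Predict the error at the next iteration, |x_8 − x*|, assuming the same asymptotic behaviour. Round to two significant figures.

1.7e-23

First estimate the order: p ≈ ln(|x_7 − x*|/|x_6 − x*|) / ln(|x_6 − x*|/|x_5 − x*|) = ln(3.711e-12/1.731e-06)/ln(1.731e-06/1.183e-03) = ln(2.14385e-06)/ln(0.00146323) ≈ 1.9998.
Then |x_8 − x*| ≈ |x_7 − x*|·(|x_7 − x*|/|x_6 − x*|)^p = 3.711e-12·(2.14385e-06)^1.9998 = 3.711e-12·4.60811e-12 ≈ 1.71e-23.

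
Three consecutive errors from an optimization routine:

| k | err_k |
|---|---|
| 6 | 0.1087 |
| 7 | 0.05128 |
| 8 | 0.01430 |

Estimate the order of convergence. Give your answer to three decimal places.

p ≈ ln(err_8/err_7) / ln(err_7/err_6)
  = ln(0.01430/0.05128) / ln(0.05128/0.1087)
  = ln(0.278861) / ln(0.471757)
  = -1.277042 / -0.751291 ≈ 1.699797

1.700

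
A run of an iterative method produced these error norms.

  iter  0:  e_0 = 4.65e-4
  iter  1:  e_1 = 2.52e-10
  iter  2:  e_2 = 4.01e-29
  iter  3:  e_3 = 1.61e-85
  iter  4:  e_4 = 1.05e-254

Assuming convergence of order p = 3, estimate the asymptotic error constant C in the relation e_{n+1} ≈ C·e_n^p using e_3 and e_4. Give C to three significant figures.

C ≈ e_4 / e_3^3
  = 1.05e-254 / (1.61e-85)^3
  = 1.05e-254 / 4.17328e-255 ≈ 2.516

2.52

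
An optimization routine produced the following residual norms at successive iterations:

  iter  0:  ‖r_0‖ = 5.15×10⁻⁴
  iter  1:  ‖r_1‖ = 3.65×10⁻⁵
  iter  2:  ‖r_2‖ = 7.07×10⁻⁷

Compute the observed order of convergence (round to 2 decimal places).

1.49

p ≈ ln(‖r_2‖/‖r_1‖) / ln(‖r_1‖/‖r_0‖)
  = ln(7.07×10⁻⁷/3.65×10⁻⁵) / ln(3.65×10⁻⁵/5.15×10⁻⁴)
  = ln(0.0193699) / ln(0.0708738)
  = -3.94403 / -2.64685 ≈ 1.49008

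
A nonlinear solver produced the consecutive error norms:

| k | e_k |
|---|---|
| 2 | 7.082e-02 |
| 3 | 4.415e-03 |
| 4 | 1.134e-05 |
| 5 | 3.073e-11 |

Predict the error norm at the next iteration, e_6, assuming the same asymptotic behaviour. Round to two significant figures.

First estimate the order: p ≈ ln(e_5/e_4) / ln(e_4/e_3) = ln(3.073e-11/1.134e-05)/ln(1.134e-05/4.415e-03) = ln(2.70988e-06)/ln(0.00256852) ≈ 2.1492.
Then e_6 ≈ e_5·(e_5/e_4)^p = 3.073e-11·(2.70988e-06)^2.1492 = 3.073e-11·1.08467e-12 ≈ 3.333e-23.

3.3e-23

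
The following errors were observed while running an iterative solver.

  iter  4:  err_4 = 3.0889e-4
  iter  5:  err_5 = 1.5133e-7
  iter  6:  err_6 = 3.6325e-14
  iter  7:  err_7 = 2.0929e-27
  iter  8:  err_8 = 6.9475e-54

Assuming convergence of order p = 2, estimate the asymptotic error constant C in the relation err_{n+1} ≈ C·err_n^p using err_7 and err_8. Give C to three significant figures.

1.59

C ≈ err_8 / err_7^2
  = 6.9475e-54 / (2.0929e-27)^2
  = 6.9475e-54 / 4.38023e-54 ≈ 1.5861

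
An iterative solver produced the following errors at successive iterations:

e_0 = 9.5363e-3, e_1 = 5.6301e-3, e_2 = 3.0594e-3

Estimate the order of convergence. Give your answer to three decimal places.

1.157

p ≈ ln(e_2/e_1) / ln(e_1/e_0)
  = ln(3.0594e-3/5.6301e-3) / ln(5.6301e-3/9.5363e-3)
  = ln(0.543401) / ln(0.590386)
  = -0.609908 / -0.526979 ≈ 1.157367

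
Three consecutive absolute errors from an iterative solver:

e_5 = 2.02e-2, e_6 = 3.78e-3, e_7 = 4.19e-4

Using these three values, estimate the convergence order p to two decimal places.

1.31

p ≈ ln(e_7/e_6) / ln(e_6/e_5)
  = ln(4.19e-4/3.78e-3) / ln(3.78e-3/2.02e-2)
  = ln(0.110847) / ln(0.187129)
  = -2.19960 / -1.67596 ≈ 1.31244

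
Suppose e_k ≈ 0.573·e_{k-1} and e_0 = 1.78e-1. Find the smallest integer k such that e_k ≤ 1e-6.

22

After k steps, e_k ≈ 1.78e-1·0.573^k.
Need 0.573^k ≤ 1e-6/1.78e-1 = 5.61798e-06.
k ≥ ln(5.61798e-06)/ln(0.573) = -12.0895/-0.55687 = 21.710.
Smallest integer k = 22.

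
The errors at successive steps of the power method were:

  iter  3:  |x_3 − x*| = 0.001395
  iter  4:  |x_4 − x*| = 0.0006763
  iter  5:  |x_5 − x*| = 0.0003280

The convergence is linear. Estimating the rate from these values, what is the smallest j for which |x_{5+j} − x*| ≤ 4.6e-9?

16

Rate ρ ≈ |x_5 − x*|/|x_4 − x*| = 0.0003280/0.0006763 = 0.4850.
After j more steps, |x_{5+j} − x*| ≈ 0.0003280·ρ^j; need ρ^j ≤ 4.6e-9/0.0003280 = 1.40244e-05.
j ≥ ln(1.40244e-05)/ln(0.4850) = -11.1747/-0.72361 = 15.443.
So 16 more iterations are needed.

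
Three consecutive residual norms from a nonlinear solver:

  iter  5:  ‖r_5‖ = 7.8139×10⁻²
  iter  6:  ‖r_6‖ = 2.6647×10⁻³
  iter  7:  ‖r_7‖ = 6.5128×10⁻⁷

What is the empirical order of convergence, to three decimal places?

p ≈ ln(‖r_7‖/‖r_6‖) / ln(‖r_6‖/‖r_5‖)
  = ln(6.5128×10⁻⁷/2.6647×10⁻³) / ln(2.6647×10⁻³/7.8139×10⁻²)
  = ln(0.00024441) / ln(0.034102)
  = -8.316663 / -3.378399 ≈ 2.461717

2.462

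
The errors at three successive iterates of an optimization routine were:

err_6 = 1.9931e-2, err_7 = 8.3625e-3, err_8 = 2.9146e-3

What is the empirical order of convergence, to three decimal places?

p ≈ ln(err_8/err_7) / ln(err_7/err_6)
  = ln(2.9146e-3/8.3625e-3) / ln(8.3625e-3/1.9931e-2)
  = ln(0.348532) / ln(0.419573)
  = -1.054025 / -0.868518 ≈ 1.213590

1.214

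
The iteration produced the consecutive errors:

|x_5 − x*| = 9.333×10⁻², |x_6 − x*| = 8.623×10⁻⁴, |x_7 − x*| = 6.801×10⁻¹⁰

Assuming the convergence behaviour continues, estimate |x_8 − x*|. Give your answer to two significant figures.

3.3e-28

First estimate the order: p ≈ ln(|x_7 − x*|/|x_6 − x*|) / ln(|x_6 − x*|/|x_5 − x*|) = ln(6.801×10⁻¹⁰/8.623×10⁻⁴)/ln(8.623×10⁻⁴/9.333×10⁻²) = ln(7.88705e-07)/ln(0.00923926) ≈ 3.0000.
Then |x_8 − x*| ≈ |x_7 − x*|·(|x_7 − x*|/|x_6 − x*|)^p = 6.801×10⁻¹⁰·(7.88705e-07)^3.0000 = 6.801×10⁻¹⁰·4.90618e-19 ≈ 3.337e-28.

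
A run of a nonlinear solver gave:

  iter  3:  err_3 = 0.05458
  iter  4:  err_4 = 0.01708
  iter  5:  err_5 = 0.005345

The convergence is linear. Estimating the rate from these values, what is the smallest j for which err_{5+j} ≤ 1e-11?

18

Rate ρ ≈ err_5/err_4 = 0.005345/0.01708 = 0.3129.
After j more steps, err_{5+j} ≈ 0.005345·ρ^j; need ρ^j ≤ 1e-11/0.005345 = 1.87091e-09.
j ≥ ln(1.87091e-09)/ln(0.3129) = -20.0968/-1.16187 = 17.297.
So 18 more iterations are needed.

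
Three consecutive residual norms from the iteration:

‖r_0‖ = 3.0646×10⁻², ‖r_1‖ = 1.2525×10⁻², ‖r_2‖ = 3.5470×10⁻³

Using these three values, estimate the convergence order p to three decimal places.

p ≈ ln(‖r_2‖/‖r_1‖) / ln(‖r_1‖/‖r_0‖)
  = ln(3.5470×10⁻³/1.2525×10⁻²) / ln(1.2525×10⁻²/3.0646×10⁻²)
  = ln(0.283194) / ln(0.408699)
  = -1.261623 / -0.894776 ≈ 1.409988

1.410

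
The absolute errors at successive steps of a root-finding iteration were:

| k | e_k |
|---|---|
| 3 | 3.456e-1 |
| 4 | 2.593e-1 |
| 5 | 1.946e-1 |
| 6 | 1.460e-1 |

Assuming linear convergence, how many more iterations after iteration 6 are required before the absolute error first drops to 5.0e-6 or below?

36

Rate ρ ≈ e_6/e_5 = 1.460e-1/1.946e-1 = 0.7503.
After j more steps, e_{6+j} ≈ 1.460e-1·ρ^j; need ρ^j ≤ 5.0e-6/1.460e-1 = 3.42466e-05.
j ≥ ln(3.42466e-05)/ln(0.7503) = -10.2819/-0.28728 = 35.791.
So 36 more iterations are needed.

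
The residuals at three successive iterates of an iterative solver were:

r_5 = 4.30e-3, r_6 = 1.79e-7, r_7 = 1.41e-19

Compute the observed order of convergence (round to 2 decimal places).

p ≈ ln(r_7/r_6) / ln(r_6/r_5)
  = ln(1.41e-19/1.79e-7) / ln(1.79e-7/4.30e-3)
  = ln(7.87709e-13) / ln(4.16279e-05)
  = -27.86965 / -10.08674 ≈ 2.76300

2.76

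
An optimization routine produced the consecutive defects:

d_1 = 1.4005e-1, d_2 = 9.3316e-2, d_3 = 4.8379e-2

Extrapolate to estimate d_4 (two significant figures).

1.7e-2

First estimate the order: p ≈ ln(d_3/d_2) / ln(d_2/d_1) = ln(4.8379e-2/9.3316e-2)/ln(9.3316e-2/1.4005e-1) = ln(0.518443)/ln(0.666305) ≈ 1.6180.
Then d_4 ≈ d_3·(d_3/d_2)^p = 4.8379e-2·(0.518443)^1.6180 = 4.8379e-2·0.345451 ≈ 0.01671.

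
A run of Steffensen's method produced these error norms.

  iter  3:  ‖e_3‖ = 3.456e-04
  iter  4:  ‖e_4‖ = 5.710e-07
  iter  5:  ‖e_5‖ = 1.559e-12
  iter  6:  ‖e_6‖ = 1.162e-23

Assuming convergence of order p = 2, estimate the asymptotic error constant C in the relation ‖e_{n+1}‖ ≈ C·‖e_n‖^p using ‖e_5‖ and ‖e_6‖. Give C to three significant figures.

4.78

C ≈ ‖e_6‖ / ‖e_5‖^2
  = 1.162e-23 / (1.559e-12)^2
  = 1.162e-23 / 2.43048e-24 ≈ 4.7809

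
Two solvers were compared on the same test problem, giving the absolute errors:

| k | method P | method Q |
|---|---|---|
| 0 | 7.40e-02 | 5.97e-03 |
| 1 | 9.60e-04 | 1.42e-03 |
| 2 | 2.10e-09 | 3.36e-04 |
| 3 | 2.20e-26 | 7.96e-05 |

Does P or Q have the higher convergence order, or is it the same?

P

Method P: p ≈ ln(2.20e-26/2.10e-09)/ln(2.10e-09/9.60e-04) ≈ 3.00.
Method Q: p ≈ ln(7.96e-05/3.36e-04)/ln(3.36e-04/1.42e-03) ≈ 1.00.
Method P has the higher order (≈3.0 vs ≈1.0).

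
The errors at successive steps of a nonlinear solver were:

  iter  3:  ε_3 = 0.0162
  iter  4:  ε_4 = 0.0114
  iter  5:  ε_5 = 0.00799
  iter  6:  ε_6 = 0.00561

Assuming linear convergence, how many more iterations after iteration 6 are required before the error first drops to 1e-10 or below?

Rate ρ ≈ ε_6/ε_5 = 0.00561/0.00799 = 0.7021.
After j more steps, ε_{6+j} ≈ 0.00561·ρ^j; need ρ^j ≤ 1e-10/0.00561 = 1.78253e-08.
j ≥ ln(1.78253e-08)/ln(0.7021) = -17.8426/-0.35368 = 50.448.
So 51 more iterations are needed.

51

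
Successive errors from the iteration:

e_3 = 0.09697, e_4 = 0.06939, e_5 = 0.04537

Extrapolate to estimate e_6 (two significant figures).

2.6e-2

First estimate the order: p ≈ ln(e_5/e_4) / ln(e_4/e_3) = ln(0.04537/0.06939)/ln(0.06939/0.09697) = ln(0.653841)/ln(0.715582) ≈ 1.2696.
Then e_6 ≈ e_5·(e_5/e_4)^p = 0.04537·(0.653841)^1.2696 = 0.04537·0.583074 ≈ 0.02645.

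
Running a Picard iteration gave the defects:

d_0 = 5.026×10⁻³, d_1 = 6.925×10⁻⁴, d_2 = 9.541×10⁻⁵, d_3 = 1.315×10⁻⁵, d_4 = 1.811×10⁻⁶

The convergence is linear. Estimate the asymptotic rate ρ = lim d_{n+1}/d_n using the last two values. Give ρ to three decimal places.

ρ ≈ d_4/d_3 = 1.811×10⁻⁶/1.315×10⁻⁵ = 0.13772

0.138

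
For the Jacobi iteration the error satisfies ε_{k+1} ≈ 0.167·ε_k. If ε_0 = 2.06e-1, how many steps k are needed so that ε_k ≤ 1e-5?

After k steps, ε_k ≈ 2.06e-1·0.167^k.
Need 0.167^k ≤ 1e-5/2.06e-1 = 4.85437e-05.
k ≥ ln(4.85437e-05)/ln(0.167) = -9.9330/-1.78976 = 5.550.
Smallest integer k = 6.

6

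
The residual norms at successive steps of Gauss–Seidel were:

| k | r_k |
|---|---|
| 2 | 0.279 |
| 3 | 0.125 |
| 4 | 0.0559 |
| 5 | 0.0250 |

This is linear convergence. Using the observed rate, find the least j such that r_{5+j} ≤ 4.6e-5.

Rate ρ ≈ r_5/r_4 = 0.0250/0.0559 = 0.4472.
After j more steps, r_{5+j} ≈ 0.0250·ρ^j; need ρ^j ≤ 4.6e-5/0.0250 = 0.00184.
j ≥ ln(0.00184)/ln(0.4472) = -6.2980/-0.80475 = 7.826.
So 8 more iterations are needed.

8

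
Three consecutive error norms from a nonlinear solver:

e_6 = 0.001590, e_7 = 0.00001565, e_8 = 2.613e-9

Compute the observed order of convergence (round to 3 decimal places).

1.882

p ≈ ln(e_8/e_7) / ln(e_7/e_6)
  = ln(2.613e-9/0.00001565) / ln(0.00001565/0.001590)
  = ln(0.000166965) / ln(0.00984277)
  = -8.697726 / -4.621018 ≈ 1.882210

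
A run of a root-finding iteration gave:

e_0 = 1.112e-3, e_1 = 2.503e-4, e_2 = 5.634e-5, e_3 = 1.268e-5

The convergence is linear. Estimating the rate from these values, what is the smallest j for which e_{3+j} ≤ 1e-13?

13

Rate ρ ≈ e_3/e_2 = 1.268e-5/5.634e-5 = 0.2251.
After j more steps, e_{3+j} ≈ 1.268e-5·ρ^j; need ρ^j ≤ 1e-13/1.268e-5 = 7.88644e-09.
j ≥ ln(7.88644e-09)/ln(0.2251) = -18.6581/-1.49121 = 12.512.
So 13 more iterations are needed.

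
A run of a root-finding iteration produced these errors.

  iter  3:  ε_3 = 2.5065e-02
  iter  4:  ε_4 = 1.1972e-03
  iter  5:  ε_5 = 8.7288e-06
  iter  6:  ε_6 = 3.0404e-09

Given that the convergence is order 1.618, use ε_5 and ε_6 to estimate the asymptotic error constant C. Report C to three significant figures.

0.466

C ≈ ε_6 / ε_5^1.618
  = 3.0404e-09 / (8.7288e-06)^1.618
  = 3.0404e-09 / 6.52326e-09 ≈ 0.46609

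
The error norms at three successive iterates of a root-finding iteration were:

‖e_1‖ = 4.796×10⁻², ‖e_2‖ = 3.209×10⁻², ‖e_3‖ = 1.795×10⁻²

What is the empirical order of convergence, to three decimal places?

p ≈ ln(‖e_3‖/‖e_2‖) / ln(‖e_2‖/‖e_1‖)
  = ln(1.795×10⁻²/3.209×10⁻²) / ln(3.209×10⁻²/4.796×10⁻²)
  = ln(0.559364) / ln(0.669099)
  = -0.580955 / -0.401823 ≈ 1.445798

1.446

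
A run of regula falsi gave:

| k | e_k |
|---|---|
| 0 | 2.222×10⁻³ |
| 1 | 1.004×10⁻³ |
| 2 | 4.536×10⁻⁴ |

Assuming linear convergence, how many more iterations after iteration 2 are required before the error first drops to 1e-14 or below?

31

Rate ρ ≈ e_2/e_1 = 4.536×10⁻⁴/1.004×10⁻³ = 0.4518.
After j more steps, e_{2+j} ≈ 4.536×10⁻⁴·ρ^j; need ρ^j ≤ 1e-14/4.536×10⁻⁴ = 2.20459e-11.
j ≥ ln(2.20459e-11)/ln(0.4518) = -24.5379/-0.79452 = 30.884.
So 31 more iterations are needed.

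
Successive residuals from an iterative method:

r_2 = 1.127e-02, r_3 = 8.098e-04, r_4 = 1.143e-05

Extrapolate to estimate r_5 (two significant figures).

1.2e-8

First estimate the order: p ≈ ln(r_4/r_3) / ln(r_3/r_2) = ln(1.143e-05/8.098e-04)/ln(8.098e-04/1.127e-02) = ln(0.0141146)/ln(0.0718545) ≈ 1.6181.
Then r_5 ≈ r_4·(r_4/r_3)^p = 1.143e-05·(0.0141146)^1.6181 = 1.143e-05·0.00101386 ≈ 1.159e-08.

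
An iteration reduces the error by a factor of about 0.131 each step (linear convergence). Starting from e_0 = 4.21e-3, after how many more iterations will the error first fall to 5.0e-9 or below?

After k steps, e_k ≈ 4.21e-3·0.131^k.
Need 0.131^k ≤ 5.0e-9/4.21e-3 = 1.18765e-06.
k ≥ ln(1.18765e-06)/ln(0.131) = -13.6435/-2.03256 = 6.712.
Smallest integer k = 7.

7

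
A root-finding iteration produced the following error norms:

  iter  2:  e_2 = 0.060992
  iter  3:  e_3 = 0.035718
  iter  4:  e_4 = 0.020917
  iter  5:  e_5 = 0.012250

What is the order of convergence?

Consecutive ratios: e_5/e_4 = 0.012250/0.020917 = 0.585648, e_4/e_3 = 0.020917/0.035718 = 0.585615.
p ≈ ln(0.585648)/ln(0.585615) = -0.5350/-0.5351 ≈ 1.00.
So the convergence is linear (order 1).

1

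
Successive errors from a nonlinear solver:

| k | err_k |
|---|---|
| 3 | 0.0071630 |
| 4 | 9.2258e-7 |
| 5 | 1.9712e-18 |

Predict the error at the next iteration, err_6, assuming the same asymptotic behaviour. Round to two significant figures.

First estimate the order: p ≈ ln(err_5/err_4) / ln(err_4/err_3) = ln(1.9712e-18/9.2258e-7)/ln(9.2258e-7/0.0071630) = ln(2.13662e-12)/ln(0.000128798) ≈ 3.0000.
Then err_6 ≈ err_5·(err_5/err_4)^p = 1.9712e-18·(2.13662e-12)^3.0000 = 1.9712e-18·9.75398e-36 ≈ 1.923e-53.

1.9e-53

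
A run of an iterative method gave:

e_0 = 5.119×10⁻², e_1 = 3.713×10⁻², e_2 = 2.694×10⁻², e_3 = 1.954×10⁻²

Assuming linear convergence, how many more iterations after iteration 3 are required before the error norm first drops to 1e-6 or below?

31

Rate ρ ≈ e_3/e_2 = 1.954×10⁻²/2.694×10⁻² = 0.7253.
After j more steps, e_{3+j} ≈ 1.954×10⁻²·ρ^j; need ρ^j ≤ 1e-6/1.954×10⁻² = 5.11771e-05.
j ≥ ln(5.11771e-05)/ln(0.7253) = -9.8802/-0.32117 = 30.763.
So 31 more iterations are needed.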